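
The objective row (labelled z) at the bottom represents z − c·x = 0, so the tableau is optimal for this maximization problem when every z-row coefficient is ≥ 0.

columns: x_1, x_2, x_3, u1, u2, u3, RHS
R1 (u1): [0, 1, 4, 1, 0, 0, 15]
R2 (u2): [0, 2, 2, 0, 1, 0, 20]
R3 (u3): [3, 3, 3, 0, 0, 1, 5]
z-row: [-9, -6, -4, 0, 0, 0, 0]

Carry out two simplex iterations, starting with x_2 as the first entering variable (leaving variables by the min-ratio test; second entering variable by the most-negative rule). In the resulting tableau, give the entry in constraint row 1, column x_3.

4

Ratio test on column x_2 — row 1: 15/1 = 15; row 2: 20/2 = 10; row 3: 5/3 = 5/3. Minimum is 5/3 at row 3 (u3 leaves); pivot element 3.
Divide row 3 by 3; eliminate column x_2 from the other rows.
Second iteration: most negative z-row entry is -3 in column x_1, so x_1 enters.
Ratio test on column x_1 — row 1: entry -1 ≤ 0; row 2: entry -2 ≤ 0; row 3: (5/3)/1 = 5/3. Minimum is 5/3 at row 3 (x_2 leaves); pivot element 1.
Divide row 3 by 1; eliminate column x_1 from the other rows.
After both pivots, the entry at constraint row 1, column x_3 is 4.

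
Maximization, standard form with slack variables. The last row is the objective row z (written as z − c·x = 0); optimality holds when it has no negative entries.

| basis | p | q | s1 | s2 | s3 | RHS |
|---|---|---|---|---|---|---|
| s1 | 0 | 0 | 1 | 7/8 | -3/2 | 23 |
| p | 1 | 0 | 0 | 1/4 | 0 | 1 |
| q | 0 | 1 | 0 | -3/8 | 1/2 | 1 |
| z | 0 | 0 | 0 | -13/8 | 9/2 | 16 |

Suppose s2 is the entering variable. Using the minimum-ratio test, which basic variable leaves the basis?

Column s2 entries and ratios — s1: 23/(7/8) = 184/7; p: 1/(1/4) = 4; q: -3/8 ≤ 0, skip.
Smallest ratio is 4 in the row of p, so p leaves.

p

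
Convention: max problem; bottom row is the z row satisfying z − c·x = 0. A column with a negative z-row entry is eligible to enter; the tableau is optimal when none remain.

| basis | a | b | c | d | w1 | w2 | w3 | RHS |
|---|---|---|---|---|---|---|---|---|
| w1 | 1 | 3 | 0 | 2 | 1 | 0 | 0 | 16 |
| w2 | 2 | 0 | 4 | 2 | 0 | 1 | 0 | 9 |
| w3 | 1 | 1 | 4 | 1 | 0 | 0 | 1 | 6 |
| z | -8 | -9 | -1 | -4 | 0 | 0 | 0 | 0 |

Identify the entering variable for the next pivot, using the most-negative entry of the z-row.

Negative z-row entries: a: -8, b: -9, c: -1, d: -4.
The most negative is -9 in column b, so b enters.

b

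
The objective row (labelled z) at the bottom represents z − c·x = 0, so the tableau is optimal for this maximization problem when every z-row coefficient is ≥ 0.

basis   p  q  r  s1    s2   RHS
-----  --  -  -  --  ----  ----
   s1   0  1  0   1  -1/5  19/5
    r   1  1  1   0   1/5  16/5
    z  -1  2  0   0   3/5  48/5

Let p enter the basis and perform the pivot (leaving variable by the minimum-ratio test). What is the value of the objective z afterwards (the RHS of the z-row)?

64/5

Ratio test on column p — row 1: entry 0 ≤ 0; row 2: (16/5)/1 = 16/5. Minimum is 16/5 at row 2 (r leaves); pivot element 1.
Pivot on row 2; the z-row RHS becomes 48/5 − (-1)·(16/5) = 64/5.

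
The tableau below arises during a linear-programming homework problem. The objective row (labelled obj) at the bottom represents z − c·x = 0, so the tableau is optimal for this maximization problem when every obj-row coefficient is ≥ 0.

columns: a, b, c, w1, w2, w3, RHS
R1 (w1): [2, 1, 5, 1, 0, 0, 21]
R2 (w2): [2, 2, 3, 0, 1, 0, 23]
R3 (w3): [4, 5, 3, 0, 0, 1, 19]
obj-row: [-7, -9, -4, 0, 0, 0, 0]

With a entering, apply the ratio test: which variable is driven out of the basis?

w3

Column a entries and ratios — w1: 21/2 = 21/2; w2: 23/2 = 23/2; w3: 19/4 = 19/4.
Smallest ratio is 19/4 in the row of w3, so w3 leaves.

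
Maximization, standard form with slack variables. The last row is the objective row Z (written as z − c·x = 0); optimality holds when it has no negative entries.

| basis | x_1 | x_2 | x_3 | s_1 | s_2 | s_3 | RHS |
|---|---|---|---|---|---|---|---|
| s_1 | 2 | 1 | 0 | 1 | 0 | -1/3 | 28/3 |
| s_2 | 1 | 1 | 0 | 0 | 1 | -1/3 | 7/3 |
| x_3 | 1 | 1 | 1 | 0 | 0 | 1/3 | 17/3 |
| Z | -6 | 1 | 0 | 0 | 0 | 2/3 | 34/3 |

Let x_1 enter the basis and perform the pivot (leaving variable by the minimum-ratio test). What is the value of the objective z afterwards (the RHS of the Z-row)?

76/3

Ratio test on column x_1 — row 1: (28/3)/2 = 14/3; row 2: (7/3)/1 = 7/3; row 3: (17/3)/1 = 17/3. Minimum is 7/3 at row 2 (s_2 leaves); pivot element 1.
Pivot on row 2; the Z-row RHS becomes 34/3 − (-6)·(7/3) = 76/3.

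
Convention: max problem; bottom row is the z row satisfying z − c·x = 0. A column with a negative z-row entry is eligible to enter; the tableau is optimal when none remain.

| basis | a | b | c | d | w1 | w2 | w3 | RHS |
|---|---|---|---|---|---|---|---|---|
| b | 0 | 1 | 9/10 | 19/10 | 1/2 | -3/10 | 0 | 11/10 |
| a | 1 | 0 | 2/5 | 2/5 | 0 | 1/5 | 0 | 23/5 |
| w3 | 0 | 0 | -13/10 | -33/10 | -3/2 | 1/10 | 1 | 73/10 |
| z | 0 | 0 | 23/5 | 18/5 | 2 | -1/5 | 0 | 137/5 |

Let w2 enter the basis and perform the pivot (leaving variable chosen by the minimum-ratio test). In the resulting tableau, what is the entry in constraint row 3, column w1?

-3/2

Ratio test on column w2 — row 1: entry -3/10 ≤ 0; row 2: (23/5)/(1/5) = 23; row 3: (73/10)/(1/10) = 73. Minimum is 23 at row 2 (a leaves); pivot element 1/5.
Divide row 2 by 1/5; eliminate column w2 from the other rows.
Row 3 update in column w1: -3/2 − (1/10)·0 = -3/2.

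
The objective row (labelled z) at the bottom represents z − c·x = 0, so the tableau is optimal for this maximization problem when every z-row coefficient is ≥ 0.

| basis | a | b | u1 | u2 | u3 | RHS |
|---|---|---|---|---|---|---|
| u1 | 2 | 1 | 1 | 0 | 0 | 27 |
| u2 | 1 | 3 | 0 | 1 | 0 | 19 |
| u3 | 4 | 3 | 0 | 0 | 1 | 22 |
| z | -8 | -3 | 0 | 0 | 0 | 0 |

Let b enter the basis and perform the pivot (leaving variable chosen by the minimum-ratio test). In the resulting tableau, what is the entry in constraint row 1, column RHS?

Ratio test on column b — row 1: 27/1 = 27; row 2: 19/3 = 19/3; row 3: 22/3 = 22/3. Minimum is 19/3 at row 2 (u2 leaves); pivot element 3.
Divide row 2 by 3; eliminate column b from the other rows.
Row 1 update in column RHS: 27 − 1·(19/3) = 62/3.

62/3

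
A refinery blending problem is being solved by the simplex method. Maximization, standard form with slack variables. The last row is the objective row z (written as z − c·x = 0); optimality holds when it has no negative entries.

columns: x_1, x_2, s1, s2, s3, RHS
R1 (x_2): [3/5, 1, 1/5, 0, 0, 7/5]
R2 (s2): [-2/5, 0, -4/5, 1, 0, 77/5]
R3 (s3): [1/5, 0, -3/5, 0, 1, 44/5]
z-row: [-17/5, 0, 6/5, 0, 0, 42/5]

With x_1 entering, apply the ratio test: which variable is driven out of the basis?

Column x_1 entries and ratios — x_2: (7/5)/(3/5) = 7/3; s2: -2/5 ≤ 0, skip; s3: (44/5)/(1/5) = 44.
Smallest ratio is 7/3 in the row of x_2, so x_2 leaves.

x_2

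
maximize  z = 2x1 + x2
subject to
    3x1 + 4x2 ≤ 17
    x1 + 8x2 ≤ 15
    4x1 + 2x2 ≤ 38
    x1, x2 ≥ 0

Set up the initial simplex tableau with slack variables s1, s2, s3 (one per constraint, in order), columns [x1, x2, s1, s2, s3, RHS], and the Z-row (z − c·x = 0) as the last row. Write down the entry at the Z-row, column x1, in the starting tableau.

The Z-row carries the negated objective coefficients: the x1 entry is -2.

-2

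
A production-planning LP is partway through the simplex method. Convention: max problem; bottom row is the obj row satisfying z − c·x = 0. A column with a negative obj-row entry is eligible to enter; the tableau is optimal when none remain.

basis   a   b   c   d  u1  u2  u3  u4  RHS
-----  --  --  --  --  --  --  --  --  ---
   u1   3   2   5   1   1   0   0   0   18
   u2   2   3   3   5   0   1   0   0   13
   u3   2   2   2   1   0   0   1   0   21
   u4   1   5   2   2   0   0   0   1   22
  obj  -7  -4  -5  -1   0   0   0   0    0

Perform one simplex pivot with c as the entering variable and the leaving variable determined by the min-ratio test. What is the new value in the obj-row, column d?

0

Ratio test on column c — row 1: 18/5 = 18/5; row 2: 13/3 = 13/3; row 3: 21/2 = 21/2; row 4: 22/2 = 11. Minimum is 18/5 at row 1 (u1 leaves); pivot element 5.
Divide row 1 by 5; eliminate column c from the other rows.
obj-row update in column d: -1 − (-5)·(1/5) = 0.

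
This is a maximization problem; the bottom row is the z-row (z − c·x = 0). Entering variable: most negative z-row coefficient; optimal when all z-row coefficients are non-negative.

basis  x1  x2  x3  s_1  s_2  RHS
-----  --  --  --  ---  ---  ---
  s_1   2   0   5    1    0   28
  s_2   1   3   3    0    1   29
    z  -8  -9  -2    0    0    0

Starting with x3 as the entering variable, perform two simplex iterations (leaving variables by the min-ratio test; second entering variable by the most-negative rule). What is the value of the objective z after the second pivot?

Ratio test on column x3 — row 1: 28/5 = 28/5; row 2: 29/3 = 29/3. Minimum is 28/5 at row 1 (s_1 leaves); pivot element 5.
Pivot on row 1; the z-row RHS becomes 0 − (-2)·(28/5) = 56/5.
Next entering variable (most negative z-row entry -9): x2.
Ratio test on column x2 — row 1: entry 0 ≤ 0; row 2: (61/5)/3 = 61/15. Minimum is 61/15 at row 2 (s_2 leaves); pivot element 3.
After the second pivot the z-row RHS is 56/5 − (-9)·(61/15) = 239/5.

239/5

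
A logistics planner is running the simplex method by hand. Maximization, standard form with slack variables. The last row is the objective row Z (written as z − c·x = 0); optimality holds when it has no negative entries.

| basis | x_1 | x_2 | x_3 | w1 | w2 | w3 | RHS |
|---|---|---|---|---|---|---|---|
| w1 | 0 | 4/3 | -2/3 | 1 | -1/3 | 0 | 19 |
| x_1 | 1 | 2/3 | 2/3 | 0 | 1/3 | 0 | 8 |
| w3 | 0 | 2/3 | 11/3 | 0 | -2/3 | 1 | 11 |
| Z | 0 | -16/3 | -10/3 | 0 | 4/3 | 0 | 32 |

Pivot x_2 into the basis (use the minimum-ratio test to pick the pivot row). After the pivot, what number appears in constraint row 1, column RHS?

Ratio test on column x_2 — row 1: 19/(4/3) = 57/4; row 2: 8/(2/3) = 12; row 3: 11/(2/3) = 33/2. Minimum is 12 at row 2 (x_1 leaves); pivot element 2/3.
Divide row 2 by 2/3; eliminate column x_2 from the other rows.
Row 1 update in column RHS: 19 − (4/3)·12 = 3.

3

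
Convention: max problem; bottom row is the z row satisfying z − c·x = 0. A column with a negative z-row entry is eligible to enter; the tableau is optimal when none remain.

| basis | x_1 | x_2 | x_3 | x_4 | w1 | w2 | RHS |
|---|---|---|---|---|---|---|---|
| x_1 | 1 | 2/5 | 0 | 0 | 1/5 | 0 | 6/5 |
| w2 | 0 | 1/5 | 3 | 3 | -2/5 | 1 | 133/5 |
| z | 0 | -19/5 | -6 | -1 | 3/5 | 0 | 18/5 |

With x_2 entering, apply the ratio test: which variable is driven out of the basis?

Column x_2 entries and ratios — x_1: (6/5)/(2/5) = 3; w2: (133/5)/(1/5) = 133.
Smallest ratio is 3 in the row of x_1, so x_1 leaves.

x_1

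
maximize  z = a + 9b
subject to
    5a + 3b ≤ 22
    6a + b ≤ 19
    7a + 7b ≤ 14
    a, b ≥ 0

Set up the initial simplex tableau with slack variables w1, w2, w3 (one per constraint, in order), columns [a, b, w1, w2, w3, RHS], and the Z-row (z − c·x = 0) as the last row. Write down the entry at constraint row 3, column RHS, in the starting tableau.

The RHS of constraint 3 is b_3 = 14.

14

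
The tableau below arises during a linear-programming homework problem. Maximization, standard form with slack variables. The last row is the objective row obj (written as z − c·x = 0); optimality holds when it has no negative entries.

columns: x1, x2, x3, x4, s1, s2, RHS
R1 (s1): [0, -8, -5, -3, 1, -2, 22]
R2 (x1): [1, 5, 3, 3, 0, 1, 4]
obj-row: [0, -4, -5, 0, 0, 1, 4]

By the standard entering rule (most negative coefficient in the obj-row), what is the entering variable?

x3

Negative obj-row entries: x2: -4, x3: -5.
The most negative is -5 in column x3, so x3 enters.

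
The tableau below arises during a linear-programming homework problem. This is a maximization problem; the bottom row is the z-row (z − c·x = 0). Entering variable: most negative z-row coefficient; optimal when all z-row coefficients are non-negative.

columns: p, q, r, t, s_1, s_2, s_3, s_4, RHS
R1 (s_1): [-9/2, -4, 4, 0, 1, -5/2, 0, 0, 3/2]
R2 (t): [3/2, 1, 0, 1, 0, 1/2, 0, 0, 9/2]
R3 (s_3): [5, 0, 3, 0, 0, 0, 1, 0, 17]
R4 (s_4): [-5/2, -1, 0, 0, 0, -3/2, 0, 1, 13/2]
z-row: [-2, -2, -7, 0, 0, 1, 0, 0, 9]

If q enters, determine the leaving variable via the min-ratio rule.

t

Column q entries and ratios — s_1: -4 ≤ 0, skip; t: (9/2)/1 = 9/2; s_3: 0 ≤ 0, skip; s_4: -1 ≤ 0, skip.
Smallest ratio is 9/2 in the row of t, so t leaves.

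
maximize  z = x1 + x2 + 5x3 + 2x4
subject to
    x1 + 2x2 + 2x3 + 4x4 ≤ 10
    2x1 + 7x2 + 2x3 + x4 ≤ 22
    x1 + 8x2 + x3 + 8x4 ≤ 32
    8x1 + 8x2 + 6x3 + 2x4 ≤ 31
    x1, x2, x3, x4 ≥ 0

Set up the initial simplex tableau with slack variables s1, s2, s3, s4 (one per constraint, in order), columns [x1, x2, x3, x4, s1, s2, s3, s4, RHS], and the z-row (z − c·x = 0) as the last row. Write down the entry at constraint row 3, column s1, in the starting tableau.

0

Slack s1 belongs to constraint 1; its column is the unit vector e_1, so the entry in row 3 is 0.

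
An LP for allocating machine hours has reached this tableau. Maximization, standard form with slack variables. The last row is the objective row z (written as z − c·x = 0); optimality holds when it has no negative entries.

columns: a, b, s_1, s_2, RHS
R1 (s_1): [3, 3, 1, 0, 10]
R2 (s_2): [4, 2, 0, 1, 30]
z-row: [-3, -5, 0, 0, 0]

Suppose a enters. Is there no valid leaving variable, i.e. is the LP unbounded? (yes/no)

Column a has positive entries in row(s) 1, 2, so the ratio test bounds it — not unbounded.

no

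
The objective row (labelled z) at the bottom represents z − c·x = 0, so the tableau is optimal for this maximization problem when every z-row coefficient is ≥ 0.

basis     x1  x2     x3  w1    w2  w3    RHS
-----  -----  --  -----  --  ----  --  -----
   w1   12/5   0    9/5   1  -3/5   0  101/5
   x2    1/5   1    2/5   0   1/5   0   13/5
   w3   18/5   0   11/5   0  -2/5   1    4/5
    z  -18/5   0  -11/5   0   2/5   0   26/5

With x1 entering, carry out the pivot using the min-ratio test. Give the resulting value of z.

6

Ratio test on column x1 — row 1: (101/5)/(12/5) = 101/12; row 2: (13/5)/(1/5) = 13; row 3: (4/5)/(18/5) = 2/9. Minimum is 2/9 at row 3 (w3 leaves); pivot element 18/5.
Pivot on row 3; the z-row RHS becomes 26/5 − (-18/5)·(2/9) = 6.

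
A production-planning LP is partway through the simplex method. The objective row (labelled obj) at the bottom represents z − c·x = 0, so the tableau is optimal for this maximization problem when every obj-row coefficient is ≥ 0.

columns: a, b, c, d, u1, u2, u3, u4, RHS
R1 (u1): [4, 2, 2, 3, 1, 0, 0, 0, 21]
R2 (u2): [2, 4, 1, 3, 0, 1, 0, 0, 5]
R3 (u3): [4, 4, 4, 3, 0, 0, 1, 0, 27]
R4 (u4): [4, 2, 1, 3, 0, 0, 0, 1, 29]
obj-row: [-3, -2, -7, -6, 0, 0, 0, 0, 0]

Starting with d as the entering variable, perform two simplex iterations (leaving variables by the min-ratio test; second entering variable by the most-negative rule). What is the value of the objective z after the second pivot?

Ratio test on column d — row 1: 21/3 = 7; row 2: 5/3 = 5/3; row 3: 27/3 = 9; row 4: 29/3 = 29/3. Minimum is 5/3 at row 2 (u2 leaves); pivot element 3.
Pivot on row 2; the obj-row RHS becomes 0 − (-6)·(5/3) = 10.
Next entering variable (most negative obj-row entry -5): c.
Ratio test on column c — row 1: 16/1 = 16; row 2: (5/3)/(1/3) = 5; row 3: 22/3 = 22/3; row 4: entry 0 ≤ 0. Minimum is 5 at row 2 (d leaves); pivot element 1/3.
After the second pivot the obj-row RHS is 10 − (-5)·5 = 35.

35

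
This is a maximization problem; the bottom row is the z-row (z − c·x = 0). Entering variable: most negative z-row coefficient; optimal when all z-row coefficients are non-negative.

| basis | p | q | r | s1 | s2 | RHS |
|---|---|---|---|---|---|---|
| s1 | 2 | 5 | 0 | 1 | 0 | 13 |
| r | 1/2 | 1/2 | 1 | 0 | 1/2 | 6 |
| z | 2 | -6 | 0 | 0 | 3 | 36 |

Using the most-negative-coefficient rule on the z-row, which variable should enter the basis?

q

Negative z-row entries: q: -6.
The most negative is -6 in column q, so q enters.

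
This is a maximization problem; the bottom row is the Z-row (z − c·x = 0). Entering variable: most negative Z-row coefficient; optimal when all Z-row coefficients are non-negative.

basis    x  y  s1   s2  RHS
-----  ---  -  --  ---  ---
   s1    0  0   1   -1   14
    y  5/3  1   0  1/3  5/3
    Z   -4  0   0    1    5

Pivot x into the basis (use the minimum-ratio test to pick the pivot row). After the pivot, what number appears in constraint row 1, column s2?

Ratio test on column x — row 1: entry 0 ≤ 0; row 2: (5/3)/(5/3) = 1. Minimum is 1 at row 2 (y leaves); pivot element 5/3.
Divide row 2 by 5/3; eliminate column x from the other rows.
Row 1 update in column s2: -1 − 0·(1/5) = -1.

-1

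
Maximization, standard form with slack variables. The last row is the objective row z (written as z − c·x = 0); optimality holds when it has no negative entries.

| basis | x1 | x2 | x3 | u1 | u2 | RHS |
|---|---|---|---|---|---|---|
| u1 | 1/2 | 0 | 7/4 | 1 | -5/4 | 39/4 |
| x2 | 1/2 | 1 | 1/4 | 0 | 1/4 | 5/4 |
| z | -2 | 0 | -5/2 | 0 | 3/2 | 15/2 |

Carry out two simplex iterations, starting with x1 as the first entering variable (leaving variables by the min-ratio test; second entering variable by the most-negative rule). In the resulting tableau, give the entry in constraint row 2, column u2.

1

Ratio test on column x1 — row 1: (39/4)/(1/2) = 39/2; row 2: (5/4)/(1/2) = 5/2. Minimum is 5/2 at row 2 (x2 leaves); pivot element 1/2.
Divide row 2 by 1/2; eliminate column x1 from the other rows.
Second iteration: most negative z-row entry is -3/2 in column x3, so x3 enters.
Ratio test on column x3 — row 1: (17/2)/(3/2) = 17/3; row 2: (5/2)/(1/2) = 5. Minimum is 5 at row 2 (x1 leaves); pivot element 1/2.
Divide row 2 by 1/2; eliminate column x3 from the other rows.
After both pivots, the entry at constraint row 2, column u2 is 1.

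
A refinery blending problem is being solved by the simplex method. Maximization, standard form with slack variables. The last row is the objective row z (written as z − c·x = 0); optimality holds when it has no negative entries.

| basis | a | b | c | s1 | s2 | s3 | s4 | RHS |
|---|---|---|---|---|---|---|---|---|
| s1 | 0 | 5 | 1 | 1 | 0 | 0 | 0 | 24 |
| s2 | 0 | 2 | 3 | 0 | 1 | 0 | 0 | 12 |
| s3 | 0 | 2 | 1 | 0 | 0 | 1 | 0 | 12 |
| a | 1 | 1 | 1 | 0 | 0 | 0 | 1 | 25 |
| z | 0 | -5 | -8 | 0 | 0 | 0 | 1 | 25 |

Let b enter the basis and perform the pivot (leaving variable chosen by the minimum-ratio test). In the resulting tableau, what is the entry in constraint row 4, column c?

Ratio test on column b — row 1: 24/5 = 24/5; row 2: 12/2 = 6; row 3: 12/2 = 6; row 4: 25/1 = 25. Minimum is 24/5 at row 1 (s1 leaves); pivot element 5.
Divide row 1 by 5; eliminate column b from the other rows.
Row 4 update in column c: 1 − 1·(1/5) = 4/5.

4/5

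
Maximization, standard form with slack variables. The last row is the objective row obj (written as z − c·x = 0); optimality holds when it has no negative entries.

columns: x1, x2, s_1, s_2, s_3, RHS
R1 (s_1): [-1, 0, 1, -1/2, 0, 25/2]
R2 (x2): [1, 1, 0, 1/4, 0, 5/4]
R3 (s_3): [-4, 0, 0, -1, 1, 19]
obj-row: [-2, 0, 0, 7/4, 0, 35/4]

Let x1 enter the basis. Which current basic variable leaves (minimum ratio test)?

Column x1 entries and ratios — s_1: -1 ≤ 0, skip; x2: (5/4)/1 = 5/4; s_3: -4 ≤ 0, skip.
Smallest ratio is 5/4 in the row of x2, so x2 leaves.

x2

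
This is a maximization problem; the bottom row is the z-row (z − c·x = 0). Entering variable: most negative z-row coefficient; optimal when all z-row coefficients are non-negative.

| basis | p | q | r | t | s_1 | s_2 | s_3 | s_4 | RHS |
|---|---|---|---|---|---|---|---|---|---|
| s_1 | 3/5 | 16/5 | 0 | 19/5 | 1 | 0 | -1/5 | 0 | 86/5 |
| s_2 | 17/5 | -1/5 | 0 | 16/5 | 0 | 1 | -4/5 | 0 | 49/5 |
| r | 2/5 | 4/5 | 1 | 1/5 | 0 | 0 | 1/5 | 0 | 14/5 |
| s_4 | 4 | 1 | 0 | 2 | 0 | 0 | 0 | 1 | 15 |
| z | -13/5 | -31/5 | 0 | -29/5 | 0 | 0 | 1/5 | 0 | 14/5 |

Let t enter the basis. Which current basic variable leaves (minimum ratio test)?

Column t entries and ratios — s_1: (86/5)/(19/5) = 86/19; s_2: (49/5)/(16/5) = 49/16; r: (14/5)/(1/5) = 14; s_4: 15/2 = 15/2.
Smallest ratio is 49/16 in the row of s_2, so s_2 leaves.

s_2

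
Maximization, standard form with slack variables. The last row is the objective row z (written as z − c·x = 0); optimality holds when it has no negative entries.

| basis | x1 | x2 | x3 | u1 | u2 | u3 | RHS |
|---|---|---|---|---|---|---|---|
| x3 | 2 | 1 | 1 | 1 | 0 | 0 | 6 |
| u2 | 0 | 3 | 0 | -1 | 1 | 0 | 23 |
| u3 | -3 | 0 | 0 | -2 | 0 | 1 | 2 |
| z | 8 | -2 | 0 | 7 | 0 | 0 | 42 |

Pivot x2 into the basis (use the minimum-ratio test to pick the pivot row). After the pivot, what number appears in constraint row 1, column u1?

1

Ratio test on column x2 — row 1: 6/1 = 6; row 2: 23/3 = 23/3; row 3: entry 0 ≤ 0. Minimum is 6 at row 1 (x3 leaves); pivot element 1.
Divide row 1 by 1; eliminate column x2 from the other rows.
In the new row 1, the u1 entry is the old entry divided by the pivot: 1/1 = 1.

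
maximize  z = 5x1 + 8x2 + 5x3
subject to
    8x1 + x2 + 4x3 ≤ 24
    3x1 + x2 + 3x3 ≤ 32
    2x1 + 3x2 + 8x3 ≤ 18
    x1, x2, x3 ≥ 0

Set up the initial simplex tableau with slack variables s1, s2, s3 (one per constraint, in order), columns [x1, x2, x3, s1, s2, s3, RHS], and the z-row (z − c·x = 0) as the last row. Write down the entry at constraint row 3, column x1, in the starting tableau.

Constraint 3 has coefficient 2 on x1.

2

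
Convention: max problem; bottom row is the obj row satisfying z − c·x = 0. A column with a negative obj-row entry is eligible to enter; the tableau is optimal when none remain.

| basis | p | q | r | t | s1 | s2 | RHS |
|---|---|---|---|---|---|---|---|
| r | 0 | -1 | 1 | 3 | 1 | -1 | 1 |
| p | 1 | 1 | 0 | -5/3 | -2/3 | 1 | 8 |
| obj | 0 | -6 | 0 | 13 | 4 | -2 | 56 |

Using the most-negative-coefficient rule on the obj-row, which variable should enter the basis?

Negative obj-row entries: q: -6, s2: -2.
The most negative is -6 in column q, so q enters.

q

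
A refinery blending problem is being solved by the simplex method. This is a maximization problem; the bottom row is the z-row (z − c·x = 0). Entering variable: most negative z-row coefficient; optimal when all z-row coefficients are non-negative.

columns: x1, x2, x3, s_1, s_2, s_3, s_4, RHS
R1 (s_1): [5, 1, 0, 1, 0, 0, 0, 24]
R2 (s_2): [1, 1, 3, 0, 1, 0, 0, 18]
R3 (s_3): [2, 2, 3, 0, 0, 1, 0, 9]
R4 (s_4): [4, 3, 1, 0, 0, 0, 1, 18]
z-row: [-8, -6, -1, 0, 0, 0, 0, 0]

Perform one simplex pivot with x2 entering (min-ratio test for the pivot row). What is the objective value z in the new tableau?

27

Ratio test on column x2 — row 1: 24/1 = 24; row 2: 18/1 = 18; row 3: 9/2 = 9/2; row 4: 18/3 = 6. Minimum is 9/2 at row 3 (s_3 leaves); pivot element 2.
Pivot on row 3; the z-row RHS becomes 0 − (-6)·(9/2) = 27.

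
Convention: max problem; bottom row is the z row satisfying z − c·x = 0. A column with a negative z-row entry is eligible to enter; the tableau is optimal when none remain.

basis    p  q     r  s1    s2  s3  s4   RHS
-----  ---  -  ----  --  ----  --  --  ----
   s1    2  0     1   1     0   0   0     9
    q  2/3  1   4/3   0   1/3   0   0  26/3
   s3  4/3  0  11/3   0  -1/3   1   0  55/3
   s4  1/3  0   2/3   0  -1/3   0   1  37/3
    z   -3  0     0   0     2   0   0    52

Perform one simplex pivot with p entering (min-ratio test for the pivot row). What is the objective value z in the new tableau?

131/2

Ratio test on column p — row 1: 9/2 = 9/2; row 2: (26/3)/(2/3) = 13; row 3: (55/3)/(4/3) = 55/4; row 4: (37/3)/(1/3) = 37. Minimum is 9/2 at row 1 (s1 leaves); pivot element 2.
Pivot on row 1; the z-row RHS becomes 52 − (-3)·(9/2) = 131/2.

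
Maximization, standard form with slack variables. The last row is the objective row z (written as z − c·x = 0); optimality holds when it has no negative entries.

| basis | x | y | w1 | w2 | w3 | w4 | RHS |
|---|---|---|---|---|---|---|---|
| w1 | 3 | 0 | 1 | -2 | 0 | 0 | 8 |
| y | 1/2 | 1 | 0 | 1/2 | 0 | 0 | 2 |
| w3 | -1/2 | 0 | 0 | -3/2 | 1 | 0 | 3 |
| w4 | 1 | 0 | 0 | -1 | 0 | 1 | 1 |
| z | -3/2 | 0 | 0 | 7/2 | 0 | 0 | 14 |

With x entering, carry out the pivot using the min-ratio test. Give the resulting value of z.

Ratio test on column x — row 1: 8/3 = 8/3; row 2: 2/(1/2) = 4; row 3: entry -1/2 ≤ 0; row 4: 1/1 = 1. Minimum is 1 at row 4 (w4 leaves); pivot element 1.
Pivot on row 4; the z-row RHS becomes 14 − (-3/2)·1 = 31/2.

31/2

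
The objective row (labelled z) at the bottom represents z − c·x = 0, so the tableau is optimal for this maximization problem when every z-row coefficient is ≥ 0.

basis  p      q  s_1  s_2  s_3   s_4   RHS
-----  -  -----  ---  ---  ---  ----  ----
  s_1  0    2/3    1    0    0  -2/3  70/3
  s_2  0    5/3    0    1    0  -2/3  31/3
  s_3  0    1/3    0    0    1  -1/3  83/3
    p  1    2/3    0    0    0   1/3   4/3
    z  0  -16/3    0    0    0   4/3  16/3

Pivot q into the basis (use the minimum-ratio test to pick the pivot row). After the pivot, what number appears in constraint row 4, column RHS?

Ratio test on column q — row 1: (70/3)/(2/3) = 35; row 2: (31/3)/(5/3) = 31/5; row 3: (83/3)/(1/3) = 83; row 4: (4/3)/(2/3) = 2. Minimum is 2 at row 4 (p leaves); pivot element 2/3.
Divide row 4 by 2/3; eliminate column q from the other rows.
In the new row 4, the RHS entry is the old entry divided by the pivot: (4/3)/(2/3) = 2.

2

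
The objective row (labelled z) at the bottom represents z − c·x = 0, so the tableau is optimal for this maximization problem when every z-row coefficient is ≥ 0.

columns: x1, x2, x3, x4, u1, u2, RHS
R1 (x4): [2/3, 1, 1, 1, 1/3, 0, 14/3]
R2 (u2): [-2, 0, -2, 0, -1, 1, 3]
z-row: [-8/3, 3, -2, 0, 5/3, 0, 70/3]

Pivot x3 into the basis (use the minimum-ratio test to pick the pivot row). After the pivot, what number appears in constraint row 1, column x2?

Ratio test on column x3 — row 1: (14/3)/1 = 14/3; row 2: entry -2 ≤ 0. Minimum is 14/3 at row 1 (x4 leaves); pivot element 1.
Divide row 1 by 1; eliminate column x3 from the other rows.
In the new row 1, the x2 entry is the old entry divided by the pivot: 1/1 = 1.

1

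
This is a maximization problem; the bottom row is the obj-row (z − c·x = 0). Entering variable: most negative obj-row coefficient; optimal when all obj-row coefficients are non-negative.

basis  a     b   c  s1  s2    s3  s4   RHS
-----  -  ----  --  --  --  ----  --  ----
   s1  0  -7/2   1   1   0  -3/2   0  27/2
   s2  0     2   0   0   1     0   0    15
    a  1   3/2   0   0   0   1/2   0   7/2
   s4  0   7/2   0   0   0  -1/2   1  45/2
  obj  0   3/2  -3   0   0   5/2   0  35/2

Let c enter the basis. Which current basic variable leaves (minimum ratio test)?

s1

Column c entries and ratios — s1: (27/2)/1 = 27/2; s2: 0 ≤ 0, skip; a: 0 ≤ 0, skip; s4: 0 ≤ 0, skip.
Smallest ratio is 27/2 in the row of s1, so s1 leaves.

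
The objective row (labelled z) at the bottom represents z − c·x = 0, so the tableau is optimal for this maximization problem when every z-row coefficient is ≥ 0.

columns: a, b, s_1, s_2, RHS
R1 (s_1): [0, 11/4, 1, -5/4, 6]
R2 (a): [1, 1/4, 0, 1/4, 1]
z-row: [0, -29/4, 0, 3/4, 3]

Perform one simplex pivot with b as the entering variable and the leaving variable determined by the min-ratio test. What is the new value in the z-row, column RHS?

207/11

Ratio test on column b — row 1: 6/(11/4) = 24/11; row 2: 1/(1/4) = 4. Minimum is 24/11 at row 1 (s_1 leaves); pivot element 11/4.
Divide row 1 by 11/4; eliminate column b from the other rows.
z-row update in column RHS: 3 − (-29/4)·(24/11) = 207/11.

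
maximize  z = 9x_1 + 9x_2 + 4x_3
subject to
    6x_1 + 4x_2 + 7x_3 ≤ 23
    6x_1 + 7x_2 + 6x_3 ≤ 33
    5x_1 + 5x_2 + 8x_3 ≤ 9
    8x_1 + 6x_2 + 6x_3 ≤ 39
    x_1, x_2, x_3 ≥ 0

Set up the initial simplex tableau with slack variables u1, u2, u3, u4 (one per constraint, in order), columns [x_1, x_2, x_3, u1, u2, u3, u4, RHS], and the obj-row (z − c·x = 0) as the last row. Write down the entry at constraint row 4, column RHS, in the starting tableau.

39

The RHS of constraint 4 is b_4 = 39.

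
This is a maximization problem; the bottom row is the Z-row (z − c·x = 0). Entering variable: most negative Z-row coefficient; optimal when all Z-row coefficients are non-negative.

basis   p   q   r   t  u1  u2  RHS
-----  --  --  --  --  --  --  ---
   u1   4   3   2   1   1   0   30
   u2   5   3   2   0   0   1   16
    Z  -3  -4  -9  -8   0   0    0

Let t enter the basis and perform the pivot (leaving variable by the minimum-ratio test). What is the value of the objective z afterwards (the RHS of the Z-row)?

Ratio test on column t — row 1: 30/1 = 30; row 2: entry 0 ≤ 0. Minimum is 30 at row 1 (u1 leaves); pivot element 1.
Pivot on row 1; the Z-row RHS becomes 0 − (-8)·30 = 240.

240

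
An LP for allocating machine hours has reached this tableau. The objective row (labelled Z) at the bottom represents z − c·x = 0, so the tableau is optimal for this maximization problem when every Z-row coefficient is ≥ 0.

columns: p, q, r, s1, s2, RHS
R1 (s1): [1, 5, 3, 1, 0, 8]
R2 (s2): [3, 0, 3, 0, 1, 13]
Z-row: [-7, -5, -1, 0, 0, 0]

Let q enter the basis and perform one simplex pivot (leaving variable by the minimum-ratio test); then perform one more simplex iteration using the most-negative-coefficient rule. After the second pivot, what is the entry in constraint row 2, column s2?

Ratio test on column q — row 1: 8/5 = 8/5; row 2: entry 0 ≤ 0. Minimum is 8/5 at row 1 (s1 leaves); pivot element 5.
Divide row 1 by 5; eliminate column q from the other rows.
Second iteration: most negative Z-row entry is -6 in column p, so p enters.
Ratio test on column p — row 1: (8/5)/(1/5) = 8; row 2: 13/3 = 13/3. Minimum is 13/3 at row 2 (s2 leaves); pivot element 3.
Divide row 2 by 3; eliminate column p from the other rows.
After both pivots, the entry at constraint row 2, column s2 is 1/3.

1/3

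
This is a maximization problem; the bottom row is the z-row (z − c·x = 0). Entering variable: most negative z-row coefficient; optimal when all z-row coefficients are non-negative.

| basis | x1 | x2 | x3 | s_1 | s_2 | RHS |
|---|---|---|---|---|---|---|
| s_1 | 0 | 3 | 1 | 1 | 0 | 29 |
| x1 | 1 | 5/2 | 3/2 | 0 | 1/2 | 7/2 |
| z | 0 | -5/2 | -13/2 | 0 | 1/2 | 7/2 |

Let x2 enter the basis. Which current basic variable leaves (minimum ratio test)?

x1

Column x2 entries and ratios — s_1: 29/3 = 29/3; x1: (7/2)/(5/2) = 7/5.
Smallest ratio is 7/5 in the row of x1, so x1 leaves.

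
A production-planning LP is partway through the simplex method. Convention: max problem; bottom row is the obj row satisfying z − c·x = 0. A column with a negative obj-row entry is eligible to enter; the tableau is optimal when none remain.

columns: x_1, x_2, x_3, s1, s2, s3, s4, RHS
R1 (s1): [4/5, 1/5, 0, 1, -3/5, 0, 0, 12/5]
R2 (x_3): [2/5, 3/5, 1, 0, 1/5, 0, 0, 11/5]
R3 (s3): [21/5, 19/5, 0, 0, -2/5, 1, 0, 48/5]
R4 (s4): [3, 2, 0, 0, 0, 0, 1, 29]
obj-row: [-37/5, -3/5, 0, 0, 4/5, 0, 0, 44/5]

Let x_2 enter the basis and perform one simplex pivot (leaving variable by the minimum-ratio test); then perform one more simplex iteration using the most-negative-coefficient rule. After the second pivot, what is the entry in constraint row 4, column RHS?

155/7

Ratio test on column x_2 — row 1: (12/5)/(1/5) = 12; row 2: (11/5)/(3/5) = 11/3; row 3: (48/5)/(19/5) = 48/19; row 4: 29/2 = 29/2. Minimum is 48/19 at row 3 (s3 leaves); pivot element 19/5.
Divide row 3 by 19/5; eliminate column x_2 from the other rows.
Second iteration: most negative obj-row entry is -128/19 in column x_1, so x_1 enters.
Ratio test on column x_1 — row 1: (36/19)/(11/19) = 36/11; row 2: entry -5/19 ≤ 0; row 3: (48/19)/(21/19) = 16/7; row 4: (455/19)/(15/19) = 91/3. Minimum is 16/7 at row 3 (x_2 leaves); pivot element 21/19.
Divide row 3 by 21/19; eliminate column x_1 from the other rows.
After both pivots, the entry at constraint row 4, column RHS is 155/7.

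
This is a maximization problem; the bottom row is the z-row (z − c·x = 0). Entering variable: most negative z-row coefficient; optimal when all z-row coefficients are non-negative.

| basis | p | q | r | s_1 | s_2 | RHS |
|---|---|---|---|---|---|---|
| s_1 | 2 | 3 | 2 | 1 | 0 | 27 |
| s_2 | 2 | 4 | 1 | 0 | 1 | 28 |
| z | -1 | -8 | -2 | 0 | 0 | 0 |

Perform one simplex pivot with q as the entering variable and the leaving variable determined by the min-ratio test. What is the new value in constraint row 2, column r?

1/4

Ratio test on column q — row 1: 27/3 = 9; row 2: 28/4 = 7. Minimum is 7 at row 2 (s_2 leaves); pivot element 4.
Divide row 2 by 4; eliminate column q from the other rows.
In the new row 2, the r entry is the old entry divided by the pivot: 1/4 = 1/4.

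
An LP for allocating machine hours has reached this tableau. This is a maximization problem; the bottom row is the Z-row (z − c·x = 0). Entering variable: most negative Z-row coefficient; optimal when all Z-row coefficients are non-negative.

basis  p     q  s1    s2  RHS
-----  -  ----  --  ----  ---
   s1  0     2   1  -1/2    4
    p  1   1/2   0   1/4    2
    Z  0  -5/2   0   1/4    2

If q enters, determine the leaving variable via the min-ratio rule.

s1

Column q entries and ratios — s1: 4/2 = 2; p: 2/(1/2) = 4.
Smallest ratio is 2 in the row of s1, so s1 leaves.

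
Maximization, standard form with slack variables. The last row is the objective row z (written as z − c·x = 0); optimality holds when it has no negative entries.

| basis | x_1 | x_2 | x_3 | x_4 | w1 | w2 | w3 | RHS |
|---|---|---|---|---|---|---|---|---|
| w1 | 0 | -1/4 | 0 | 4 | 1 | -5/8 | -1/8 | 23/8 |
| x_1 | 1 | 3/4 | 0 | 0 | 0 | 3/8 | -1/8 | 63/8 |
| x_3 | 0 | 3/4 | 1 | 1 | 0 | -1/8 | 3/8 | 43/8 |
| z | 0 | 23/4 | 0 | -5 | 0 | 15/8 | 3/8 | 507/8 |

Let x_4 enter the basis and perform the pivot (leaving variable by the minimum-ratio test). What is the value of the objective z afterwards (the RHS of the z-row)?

Ratio test on column x_4 — row 1: (23/8)/4 = 23/32; row 2: entry 0 ≤ 0; row 3: (43/8)/1 = 43/8. Minimum is 23/32 at row 1 (w1 leaves); pivot element 4.
Pivot on row 1; the z-row RHS becomes 507/8 − (-5)·(23/32) = 2143/32.

2143/32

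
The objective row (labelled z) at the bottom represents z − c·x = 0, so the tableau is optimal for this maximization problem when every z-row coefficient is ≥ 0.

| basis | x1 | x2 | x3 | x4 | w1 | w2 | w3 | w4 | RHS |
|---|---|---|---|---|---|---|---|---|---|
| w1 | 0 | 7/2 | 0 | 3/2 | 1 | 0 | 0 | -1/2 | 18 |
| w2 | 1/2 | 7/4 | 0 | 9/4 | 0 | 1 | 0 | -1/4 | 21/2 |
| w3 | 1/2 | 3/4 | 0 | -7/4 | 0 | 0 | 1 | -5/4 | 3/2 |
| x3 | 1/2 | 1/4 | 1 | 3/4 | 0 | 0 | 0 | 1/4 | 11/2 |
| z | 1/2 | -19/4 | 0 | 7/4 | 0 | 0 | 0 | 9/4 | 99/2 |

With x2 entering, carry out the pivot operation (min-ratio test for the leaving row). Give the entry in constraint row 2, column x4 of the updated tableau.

19/3

Ratio test on column x2 — row 1: 18/(7/2) = 36/7; row 2: (21/2)/(7/4) = 6; row 3: (3/2)/(3/4) = 2; row 4: (11/2)/(1/4) = 22. Minimum is 2 at row 3 (w3 leaves); pivot element 3/4.
Divide row 3 by 3/4; eliminate column x2 from the other rows.
Row 2 update in column x4: 9/4 − (7/4)·(-7/3) = 19/3.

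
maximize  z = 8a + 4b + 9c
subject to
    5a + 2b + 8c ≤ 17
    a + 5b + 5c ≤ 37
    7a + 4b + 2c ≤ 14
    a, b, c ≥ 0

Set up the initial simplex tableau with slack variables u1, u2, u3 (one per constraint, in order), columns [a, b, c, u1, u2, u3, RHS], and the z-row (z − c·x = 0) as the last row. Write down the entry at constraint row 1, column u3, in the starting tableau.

0

Slack u3 belongs to constraint 3; its column is the unit vector e_3, so the entry in row 1 is 0.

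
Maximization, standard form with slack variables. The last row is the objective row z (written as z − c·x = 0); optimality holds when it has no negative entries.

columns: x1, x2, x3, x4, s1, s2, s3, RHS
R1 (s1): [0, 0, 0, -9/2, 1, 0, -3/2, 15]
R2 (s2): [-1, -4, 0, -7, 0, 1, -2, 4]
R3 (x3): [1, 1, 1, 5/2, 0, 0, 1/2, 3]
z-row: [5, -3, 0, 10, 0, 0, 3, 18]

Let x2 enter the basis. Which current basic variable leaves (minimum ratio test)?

x3

Column x2 entries and ratios — s1: 0 ≤ 0, skip; s2: -4 ≤ 0, skip; x3: 3/1 = 3.
Smallest ratio is 3 in the row of x3, so x3 leaves.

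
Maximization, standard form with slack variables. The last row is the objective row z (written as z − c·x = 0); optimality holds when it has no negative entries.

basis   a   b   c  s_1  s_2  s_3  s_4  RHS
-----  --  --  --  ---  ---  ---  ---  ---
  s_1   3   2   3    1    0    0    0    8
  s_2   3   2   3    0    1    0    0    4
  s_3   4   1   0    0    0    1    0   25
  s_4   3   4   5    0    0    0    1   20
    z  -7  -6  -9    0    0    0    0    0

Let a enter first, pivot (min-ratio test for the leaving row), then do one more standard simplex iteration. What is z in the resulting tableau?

12

Ratio test on column a — row 1: 8/3 = 8/3; row 2: 4/3 = 4/3; row 3: 25/4 = 25/4; row 4: 20/3 = 20/3. Minimum is 4/3 at row 2 (s_2 leaves); pivot element 3.
Pivot on row 2; the z-row RHS becomes 0 − (-7)·(4/3) = 28/3.
Next entering variable (most negative z-row entry -2): c.
Ratio test on column c — row 1: entry 0 ≤ 0; row 2: (4/3)/1 = 4/3; row 3: entry -4 ≤ 0; row 4: 16/2 = 8. Minimum is 4/3 at row 2 (a leaves); pivot element 1.
After the second pivot the z-row RHS is 28/3 − (-2)·(4/3) = 12.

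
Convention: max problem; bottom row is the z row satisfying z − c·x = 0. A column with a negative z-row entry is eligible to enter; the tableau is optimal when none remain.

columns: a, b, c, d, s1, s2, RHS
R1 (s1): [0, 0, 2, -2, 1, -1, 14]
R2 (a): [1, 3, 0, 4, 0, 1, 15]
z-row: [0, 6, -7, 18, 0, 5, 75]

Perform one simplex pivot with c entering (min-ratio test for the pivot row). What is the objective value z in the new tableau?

124

Ratio test on column c — row 1: 14/2 = 7; row 2: entry 0 ≤ 0. Minimum is 7 at row 1 (s1 leaves); pivot element 2.
Pivot on row 1; the z-row RHS becomes 75 − (-7)·7 = 124.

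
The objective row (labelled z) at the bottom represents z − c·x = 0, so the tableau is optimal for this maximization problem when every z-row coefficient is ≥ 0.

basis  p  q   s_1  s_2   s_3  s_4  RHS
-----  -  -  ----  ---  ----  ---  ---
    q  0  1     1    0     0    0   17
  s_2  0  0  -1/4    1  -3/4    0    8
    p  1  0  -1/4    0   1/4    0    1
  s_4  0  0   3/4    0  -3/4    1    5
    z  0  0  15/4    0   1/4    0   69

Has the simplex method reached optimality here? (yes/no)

yes

Every z-row coefficient is ≥ 0, so the tableau is optimal.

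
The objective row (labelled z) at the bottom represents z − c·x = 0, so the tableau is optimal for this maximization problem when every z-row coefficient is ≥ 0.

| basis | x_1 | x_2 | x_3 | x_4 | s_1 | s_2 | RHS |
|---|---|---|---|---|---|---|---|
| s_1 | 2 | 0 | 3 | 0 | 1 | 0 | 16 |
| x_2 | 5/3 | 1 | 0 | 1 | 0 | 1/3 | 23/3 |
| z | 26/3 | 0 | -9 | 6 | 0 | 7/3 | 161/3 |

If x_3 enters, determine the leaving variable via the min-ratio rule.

s_1

Column x_3 entries and ratios — s_1: 16/3 = 16/3; x_2: 0 ≤ 0, skip.
Smallest ratio is 16/3 in the row of s_1, so s_1 leaves.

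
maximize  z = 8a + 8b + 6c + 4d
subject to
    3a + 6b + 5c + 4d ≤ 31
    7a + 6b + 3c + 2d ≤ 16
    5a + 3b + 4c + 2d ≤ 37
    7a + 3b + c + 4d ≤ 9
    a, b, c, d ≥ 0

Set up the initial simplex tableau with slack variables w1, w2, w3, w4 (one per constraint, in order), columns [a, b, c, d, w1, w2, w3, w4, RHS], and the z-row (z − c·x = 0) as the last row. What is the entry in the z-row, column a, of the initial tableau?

The z-row carries the negated objective coefficients: the a entry is -8.

-8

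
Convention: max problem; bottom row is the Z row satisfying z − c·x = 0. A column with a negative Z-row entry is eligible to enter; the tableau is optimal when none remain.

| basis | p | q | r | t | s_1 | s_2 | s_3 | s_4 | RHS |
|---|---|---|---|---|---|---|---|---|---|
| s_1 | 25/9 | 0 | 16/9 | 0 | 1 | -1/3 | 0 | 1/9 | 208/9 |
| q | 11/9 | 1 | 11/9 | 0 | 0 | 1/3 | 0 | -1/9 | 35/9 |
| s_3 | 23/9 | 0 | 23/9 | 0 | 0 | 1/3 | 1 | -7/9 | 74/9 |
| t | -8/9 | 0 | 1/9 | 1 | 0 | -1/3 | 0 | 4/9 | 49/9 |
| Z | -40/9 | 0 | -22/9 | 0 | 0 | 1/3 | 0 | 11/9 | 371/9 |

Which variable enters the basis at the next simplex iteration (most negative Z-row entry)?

p

Negative Z-row entries: p: -40/9, r: -22/9.
The most negative is -40/9 in column p, so p enters.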